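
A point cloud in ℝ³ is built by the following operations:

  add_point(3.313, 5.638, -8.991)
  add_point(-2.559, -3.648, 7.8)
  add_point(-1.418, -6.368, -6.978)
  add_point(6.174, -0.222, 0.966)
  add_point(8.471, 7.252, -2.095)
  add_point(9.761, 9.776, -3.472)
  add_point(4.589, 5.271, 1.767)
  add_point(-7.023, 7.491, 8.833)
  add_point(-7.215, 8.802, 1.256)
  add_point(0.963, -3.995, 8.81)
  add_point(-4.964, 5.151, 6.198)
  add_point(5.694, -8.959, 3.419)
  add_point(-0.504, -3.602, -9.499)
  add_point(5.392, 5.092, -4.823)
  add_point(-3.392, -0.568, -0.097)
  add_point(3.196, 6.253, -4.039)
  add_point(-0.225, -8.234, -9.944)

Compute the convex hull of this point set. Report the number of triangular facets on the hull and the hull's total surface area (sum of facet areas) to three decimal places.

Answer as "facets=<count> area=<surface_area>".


Points on the hull: [0, 1, 2, 5, 7, 8, 9, 11, 12, 16] (10 of 17).

Per-facet area ½‖(b−a)×(c−a)‖:
  f1: (p16, p11, p5) → 143.3631
  f2: (p7, p5, p8) → 65.7350
  f3: (p0, p5, p8) → 70.9464
  f4: (p0, p16, p5) → 52.5551
  f5: (p9, p11, p5) → 86.9449
  f6: (p9, p7, p5) → 136.1108
  f7: (p12, p16, p8) → 26.1026
  f8: (p12, p0, p8) → 75.1638
  f9: (p12, p0, p16) → 10.2088
  f10: (p1, p9, p7) → 20.1315
  f11: (p1, p16, p11) → 78.5818
  f12: (p1, p9, p11) → 14.6897
  f13: (p2, p1, p16) → 12.0909
  f14: (p2, p1, p7) → 87.1466
  f15: (p2, p16, p8) → 15.6943
  f16: (p2, p7, p8) → 66.9004
Σ area = 962.366

Euler: V−E+F = 10−24+16 = 2.

facets=16 area=962.366


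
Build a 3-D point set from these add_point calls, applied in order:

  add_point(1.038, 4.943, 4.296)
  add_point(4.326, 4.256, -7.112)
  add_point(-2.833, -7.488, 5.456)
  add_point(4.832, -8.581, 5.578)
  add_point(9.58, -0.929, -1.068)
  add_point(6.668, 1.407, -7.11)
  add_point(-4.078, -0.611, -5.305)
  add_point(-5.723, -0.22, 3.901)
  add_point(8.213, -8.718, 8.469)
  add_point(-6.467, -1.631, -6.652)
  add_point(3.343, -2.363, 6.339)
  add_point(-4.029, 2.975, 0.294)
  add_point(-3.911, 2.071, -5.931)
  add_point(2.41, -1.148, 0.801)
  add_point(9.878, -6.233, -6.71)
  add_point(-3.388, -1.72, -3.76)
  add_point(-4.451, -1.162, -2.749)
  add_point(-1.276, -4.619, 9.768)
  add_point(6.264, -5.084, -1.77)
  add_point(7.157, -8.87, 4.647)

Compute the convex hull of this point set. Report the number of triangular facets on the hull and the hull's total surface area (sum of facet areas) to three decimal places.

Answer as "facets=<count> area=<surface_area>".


facets=24 area=802.714

Extreme-point indices: [0, 1, 2, 3, 4, 5, 7, 8, 9, 11, 12, 14, 17, 19] — 14 of 20 on the boundary.

Facet areas (half cross-product norm):
  f1: (p5, p14, p9) → 55.1661
  f2: (p5, p1, p9) → 22.2845
  f3: (p2, p14, p9) → 110.2669
  f4: (p12, p1, p9) → 13.5651
  f5: (p7, p0, p17) → 36.1956
  f6: (p7, p2, p9) → 42.3528
  f7: (p7, p2, p17) → 21.0177
  f8: (p4, p5, p14) → 25.4721
  f9: (p4, p0, p1) → 51.3749
  f10: (p4, p5, p1) → 11.2272
  f11: (p8, p2, p17) → 28.1411
  f12: (p8, p4, p14) → 47.5690
  f13: (p8, p0, p17) → 58.4195
  f14: (p8, p4, p0) → 71.7916
  f15: (p11, p7, p0) → 17.2371
  f16: (p11, p0, p1) → 37.1582
  f17: (p11, p12, p1) → 26.8767
  f18: (p11, p12, p9) → 13.8282
  f19: (p11, p7, p9) → 21.9583
  f20: (p19, p2, p14) → 58.3134
  f21: (p19, p8, p14) → 12.7123
  f22: (p3, p8, p2) → 11.0658
  f23: (p3, p19, p2) → 3.7506
  f24: (p3, p19, p8) → 4.9690
Σ area = 802.714

Check V−E+F: 14 − 36 + 24 = 2.


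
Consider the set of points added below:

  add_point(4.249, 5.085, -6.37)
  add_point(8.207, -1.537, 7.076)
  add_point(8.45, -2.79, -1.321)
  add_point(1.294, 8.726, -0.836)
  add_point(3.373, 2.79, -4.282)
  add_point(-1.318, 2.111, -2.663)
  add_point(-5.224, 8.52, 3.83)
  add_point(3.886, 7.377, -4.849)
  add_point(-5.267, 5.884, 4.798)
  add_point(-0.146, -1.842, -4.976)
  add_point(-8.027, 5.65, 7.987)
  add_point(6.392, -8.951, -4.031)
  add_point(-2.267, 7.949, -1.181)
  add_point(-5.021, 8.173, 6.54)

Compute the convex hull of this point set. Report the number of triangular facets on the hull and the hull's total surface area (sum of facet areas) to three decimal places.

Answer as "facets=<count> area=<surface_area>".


facets=18 area=632.865

Points on the hull: [0, 1, 2, 3, 6, 7, 9, 10, 11, 12, 13] (11 of 14).

Triangle areas on the boundary:
  f1: (p1, p11, p10) → 118.5823
  f2: (p1, p11, p2) → 25.8603
  f3: (p9, p11, p10) → 67.8192
  f4: (p13, p1, p10) → 33.5632
  f5: (p13, p1, p3) → 70.6923
  f6: (p12, p9, p10) → 58.0089
  f7: (p6, p13, p10) → 5.3336
  f8: (p6, p12, p10) → 9.8179
  f9: (p6, p13, p3) → 9.3915
  f10: (p6, p12, p3) → 9.8525
  f11: (p0, p12, p9) → 35.7605
  f12: (p0, p9, p11) → 38.8735
  f13: (p0, p11, p2) → 33.6277
  f14: (p7, p12, p3) → 8.4275
  f15: (p7, p0, p12) → 8.8645
  f16: (p7, p1, p3) → 36.4549
  f17: (p7, p1, p2) → 49.0114
  f18: (p7, p0, p2) → 12.9234
Σ area = 632.865

Euler characteristic 11−27+18 = 2 ✓


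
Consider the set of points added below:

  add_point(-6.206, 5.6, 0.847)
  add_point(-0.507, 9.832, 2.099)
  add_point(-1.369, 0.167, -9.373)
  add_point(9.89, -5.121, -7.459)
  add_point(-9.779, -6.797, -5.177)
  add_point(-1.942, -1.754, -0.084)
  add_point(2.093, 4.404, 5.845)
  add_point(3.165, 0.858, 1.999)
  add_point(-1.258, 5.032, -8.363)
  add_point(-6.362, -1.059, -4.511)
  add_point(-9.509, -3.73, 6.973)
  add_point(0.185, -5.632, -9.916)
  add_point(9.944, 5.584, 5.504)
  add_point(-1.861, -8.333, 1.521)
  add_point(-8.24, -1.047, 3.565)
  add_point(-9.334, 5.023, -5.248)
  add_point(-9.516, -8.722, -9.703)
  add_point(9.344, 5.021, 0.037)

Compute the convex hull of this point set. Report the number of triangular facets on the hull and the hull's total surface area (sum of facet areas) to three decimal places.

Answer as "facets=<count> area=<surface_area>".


Extreme-point indices: [0, 1, 2, 3, 4, 6, 8, 10, 11, 12, 13, 15, 16, 17] — 14 of 18 on the boundary.

Facet areas (half cross-product norm):
  f1: (p0, p10, p1) → 33.4480
  f2: (p6, p1, p12) → 27.4383
  f3: (p6, p10, p12) → 25.2145
  f4: (p6, p10, p1) → 49.5531
  f5: (p17, p1, p12) → 30.5711
  f6: (p17, p3, p12) → 26.0814
  f7: (p16, p10, p4) → 5.2836
  f8: (p13, p10, p12) → 97.6617
  f9: (p13, p3, p12) → 120.5327
  f10: (p13, p16, p10) → 71.0463
  f11: (p13, p16, p3) → 102.7362
  f12: (p15, p0, p1) → 20.4780
  f13: (p15, p16, p4) → 26.9087
  f14: (p15, p10, p4) → 71.9723
  f15: (p15, p0, p10) → 38.5241
  f16: (p8, p17, p1) → 61.5808
  f17: (p8, p15, p1) → 48.1355
  f18: (p8, p2, p3) → 29.1726
  f19: (p8, p17, p3) → 80.4646
  f20: (p8, p16, p2) → 20.0946
  f21: (p8, p15, p16) → 62.2372
  f22: (p11, p2, p3) → 29.7285
  f23: (p11, p16, p3) → 18.4174
  f24: (p11, p16, p2) → 30.6632
Σ area = 1127.944

Euler: V−E+F = 14−36+24 = 2.

facets=24 area=1127.944


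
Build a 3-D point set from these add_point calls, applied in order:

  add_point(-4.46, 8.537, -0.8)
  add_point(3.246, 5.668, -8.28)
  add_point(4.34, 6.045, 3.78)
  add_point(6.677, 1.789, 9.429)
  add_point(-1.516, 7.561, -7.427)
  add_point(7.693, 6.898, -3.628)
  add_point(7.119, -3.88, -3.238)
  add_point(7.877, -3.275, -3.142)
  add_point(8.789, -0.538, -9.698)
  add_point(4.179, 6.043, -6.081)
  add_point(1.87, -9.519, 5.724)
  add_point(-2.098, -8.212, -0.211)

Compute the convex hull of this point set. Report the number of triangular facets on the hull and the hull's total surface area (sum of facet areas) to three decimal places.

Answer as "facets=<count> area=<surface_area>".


facets=18 area=756.246

Hull vertices (11/12): indices [0, 1, 2, 3, 4, 5, 6, 7, 8, 10, 11].

Per-facet area ½‖(b−a)×(c−a)‖:
  f1: (p3, p10, p0) → 105.9875
  f2: (p11, p10, p0) → 58.9100
  f3: (p11, p10, p8) → 58.2060
  f4: (p5, p3, p8) → 64.5172
  f5: (p7, p3, p8) → 34.0809
  f6: (p7, p3, p10) → 72.2346
  f7: (p4, p11, p0) → 61.1548
  f8: (p4, p11, p8) → 102.7062
  f9: (p4, p5, p0) → 36.5026
  f10: (p2, p3, p0) → 25.2553
  f11: (p2, p5, p0) → 41.6871
  f12: (p2, p5, p3) → 23.9387
  f13: (p6, p10, p8) → 10.8024
  f14: (p6, p7, p8) → 3.3830
  f15: (p6, p7, p10) → 4.7438
  f16: (p1, p5, p8) → 27.1578
  f17: (p1, p4, p8) → 9.6720
  f18: (p1, p4, p5) → 15.3065
Σ area = 756.246

Euler characteristic 11−27+18 = 2 ✓


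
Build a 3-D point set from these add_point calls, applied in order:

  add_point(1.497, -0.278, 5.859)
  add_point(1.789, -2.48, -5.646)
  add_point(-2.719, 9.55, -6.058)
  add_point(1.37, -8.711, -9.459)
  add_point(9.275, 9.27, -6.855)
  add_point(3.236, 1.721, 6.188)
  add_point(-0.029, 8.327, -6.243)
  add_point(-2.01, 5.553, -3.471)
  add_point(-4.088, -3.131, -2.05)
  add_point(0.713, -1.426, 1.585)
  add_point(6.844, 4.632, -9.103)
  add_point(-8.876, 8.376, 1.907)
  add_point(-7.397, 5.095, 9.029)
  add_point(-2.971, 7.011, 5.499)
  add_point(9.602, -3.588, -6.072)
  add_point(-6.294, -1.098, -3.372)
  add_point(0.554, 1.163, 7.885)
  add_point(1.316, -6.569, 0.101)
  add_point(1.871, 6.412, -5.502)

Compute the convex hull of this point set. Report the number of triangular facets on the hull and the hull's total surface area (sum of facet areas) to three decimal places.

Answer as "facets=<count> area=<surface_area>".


14 of the 19 inputs are extreme points: [0, 2, 3, 4, 5, 8, 10, 11, 12, 13, 14, 15, 16, 17].

Area of each hull facet:
  f1: (p15, p12, p11) → 44.4607
  f2: (p17, p3, p14) → 45.5071
  f3: (p10, p3, p14) → 46.9446
  f4: (p10, p4, p14) → 23.0984
  f5: (p5, p4, p14) → 90.3849
  f6: (p5, p17, p14) → 56.2361
  f7: (p8, p15, p12) → 22.7824
  f8: (p8, p17, p12) → 46.6191
  f9: (p8, p15, p3) → 16.2792
  f10: (p8, p17, p3) → 32.4618
  f11: (p2, p15, p3) → 69.1259
  f12: (p2, p10, p3) → 80.2978
  f13: (p2, p15, p11) → 51.4196
  f14: (p2, p4, p11) → 46.0237
  f15: (p2, p10, p4) → 31.6832
  f16: (p13, p5, p12) → 23.2953
  f17: (p13, p5, p4) → 66.1911
  f18: (p13, p12, p11) → 20.3440
  f19: (p13, p4, p11) → 60.5276
  f20: (p16, p17, p12) → 43.6374
  f21: (p16, p5, p12) → 9.8310
  f22: (p0, p5, p17) → 8.6616
  f23: (p0, p16, p17) → 4.7891
  f24: (p0, p16, p5) → 3.4192
Σ area = 944.021

Euler: V−E+F = 14−36+24 = 2.

facets=24 area=944.021


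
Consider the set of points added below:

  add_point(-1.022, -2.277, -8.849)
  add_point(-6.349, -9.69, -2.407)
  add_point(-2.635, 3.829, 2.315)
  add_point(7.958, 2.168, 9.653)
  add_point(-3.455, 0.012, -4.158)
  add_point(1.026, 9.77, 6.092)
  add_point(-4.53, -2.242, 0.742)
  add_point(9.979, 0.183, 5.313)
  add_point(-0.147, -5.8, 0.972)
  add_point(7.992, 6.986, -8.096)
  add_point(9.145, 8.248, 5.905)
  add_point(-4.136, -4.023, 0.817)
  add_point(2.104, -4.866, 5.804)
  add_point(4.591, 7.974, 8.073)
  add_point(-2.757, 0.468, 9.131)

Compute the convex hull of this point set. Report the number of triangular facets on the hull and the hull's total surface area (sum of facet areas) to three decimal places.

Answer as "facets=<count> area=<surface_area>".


facets=22 area=869.354

Hull vertices (13/15): indices [0, 1, 2, 3, 4, 5, 6, 7, 9, 10, 12, 13, 14].

Per-facet area ½‖(b−a)×(c−a)‖:
  f1: (p0, p7, p1) → 100.8604
  f2: (p9, p0, p7) → 96.6083
  f3: (p4, p0, p1) → 29.3804
  f4: (p4, p9, p5) → 95.8794
  f5: (p4, p9, p0) → 37.2533
  f6: (p10, p9, p7) → 56.6618
  f7: (p10, p9, p5) → 58.2215
  f8: (p12, p7, p1) → 40.8589
  f9: (p12, p14, p1) → 50.2404
  f10: (p2, p14, p5) → 30.0374
  f11: (p2, p4, p5) → 16.4706
  f12: (p3, p10, p7) → 18.4701
  f13: (p3, p12, p7) → 23.9404
  f14: (p3, p12, p14) → 37.9008
  f15: (p6, p14, p1) → 27.7149
  f16: (p6, p2, p14) → 24.3993
  f17: (p6, p4, p1) → 22.7314
  f18: (p6, p2, p4) → 17.5643
  f19: (p13, p10, p5) → 9.6906
  f20: (p13, p3, p10) → 16.6326
  f21: (p13, p14, p5) → 22.9161
  f22: (p13, p3, p14) → 34.9216
Σ area = 869.354

Euler characteristic 13−33+22 = 2 ✓


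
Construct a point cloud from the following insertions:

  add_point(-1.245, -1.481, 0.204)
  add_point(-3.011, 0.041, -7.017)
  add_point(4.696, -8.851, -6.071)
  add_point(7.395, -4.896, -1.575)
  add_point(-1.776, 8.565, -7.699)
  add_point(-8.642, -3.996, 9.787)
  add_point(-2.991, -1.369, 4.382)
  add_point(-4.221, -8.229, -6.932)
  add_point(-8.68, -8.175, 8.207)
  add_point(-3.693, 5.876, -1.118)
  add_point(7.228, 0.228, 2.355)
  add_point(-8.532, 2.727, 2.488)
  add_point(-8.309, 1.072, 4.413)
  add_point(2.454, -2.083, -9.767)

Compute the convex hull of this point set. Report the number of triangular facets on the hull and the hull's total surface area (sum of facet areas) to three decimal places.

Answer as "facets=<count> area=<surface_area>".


Points on the hull: [2, 3, 4, 5, 7, 8, 9, 10, 11, 12, 13] (11 of 14).

Per-facet area ½‖(b−a)×(c−a)‖:
  f1: (p2, p3, p8) → 62.4230
  f2: (p7, p2, p8) → 69.5873
  f3: (p10, p3, p8) → 60.4825
  f4: (p13, p7, p4) → 53.0721
  f5: (p13, p7, p2) → 33.3575
  f6: (p13, p2, p3) → 26.2938
  f7: (p13, p10, p3) → 31.0715
  f8: (p13, p10, p4) → 75.6011
  f9: (p5, p10, p8) → 40.1369
  f10: (p9, p10, p4) → 46.2517
  f11: (p9, p5, p10) → 97.1469
  f12: (p11, p9, p4) → 14.0703
  f13: (p11, p7, p4) → 97.4468
  f14: (p11, p7, p8) → 86.9583
  f15: (p11, p5, p8) → 20.5639
  f16: (p12, p9, p5) → 15.8687
  f17: (p12, p11, p5) → 1.3184
  f18: (p12, p11, p9) → 6.6762
Σ area = 838.327

Euler characteristic 11−27+18 = 2 ✓

facets=18 area=838.327


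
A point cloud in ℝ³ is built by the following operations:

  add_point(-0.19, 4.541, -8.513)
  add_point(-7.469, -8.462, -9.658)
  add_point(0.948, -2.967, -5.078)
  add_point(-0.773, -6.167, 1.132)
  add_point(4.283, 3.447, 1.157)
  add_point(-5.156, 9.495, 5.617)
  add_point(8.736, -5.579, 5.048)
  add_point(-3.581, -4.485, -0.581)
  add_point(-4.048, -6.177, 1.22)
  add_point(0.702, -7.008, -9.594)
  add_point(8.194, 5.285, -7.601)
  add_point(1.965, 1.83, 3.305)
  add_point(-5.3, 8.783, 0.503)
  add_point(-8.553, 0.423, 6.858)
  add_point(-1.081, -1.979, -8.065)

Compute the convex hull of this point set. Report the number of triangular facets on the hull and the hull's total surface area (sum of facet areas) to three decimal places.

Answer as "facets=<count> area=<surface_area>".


Points on the hull: [0, 1, 4, 5, 6, 8, 9, 10, 12, 13] (10 of 15).

Triangle areas on the boundary:
  f1: (p5, p6, p13) → 89.7443
  f2: (p8, p6, p13) → 63.3216
  f3: (p8, p1, p13) → 47.9978
  f4: (p8, p1, p6) → 64.4421
  f5: (p12, p5, p13) → 25.2213
  f6: (p12, p1, p13) → 101.8334
  f7: (p12, p10, p5) → 35.9641
  f8: (p4, p5, p6) → 51.6380
  f9: (p4, p10, p6) → 49.9995
  f10: (p4, p10, p5) → 49.1849
  f11: (p9, p1, p6) → 60.4985
  f12: (p9, p10, p6) → 109.4437
  f13: (p0, p12, p1) → 82.4768
  f14: (p0, p12, p10) → 44.7156
  f15: (p0, p9, p1) → 48.0398
  f16: (p0, p9, p10) → 49.2356
Σ area = 973.757

Euler characteristic 10−24+16 = 2 ✓

facets=16 area=973.757


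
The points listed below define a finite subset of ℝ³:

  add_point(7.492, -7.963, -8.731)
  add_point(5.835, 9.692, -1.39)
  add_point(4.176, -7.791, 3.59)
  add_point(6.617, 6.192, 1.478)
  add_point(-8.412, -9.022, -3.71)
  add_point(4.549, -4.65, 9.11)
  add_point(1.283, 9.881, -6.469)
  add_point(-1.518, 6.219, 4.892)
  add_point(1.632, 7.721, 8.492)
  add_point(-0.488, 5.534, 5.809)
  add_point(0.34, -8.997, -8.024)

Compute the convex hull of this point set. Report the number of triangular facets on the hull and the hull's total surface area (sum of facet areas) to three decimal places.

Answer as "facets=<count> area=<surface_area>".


Hull vertices (10/11): indices [0, 1, 2, 3, 4, 5, 6, 7, 8, 10].

Area of each hull facet:
  f1: (p8, p5, p4) → 119.2078
  f2: (p10, p6, p4) → 92.5219
  f3: (p10, p6, p0) → 67.6931
  f4: (p7, p6, p4) → 114.7569
  f5: (p7, p8, p4) → 28.2074
  f6: (p7, p8, p6) → 27.7161
  f7: (p3, p5, p0) → 111.2966
  f8: (p3, p8, p5) → 53.6680
  f9: (p2, p5, p0) → 22.6901
  f10: (p2, p10, p0) → 43.4297
  f11: (p2, p5, p4) → 39.5121
  f12: (p2, p10, p4) → 59.3916
  f13: (p1, p8, p6) → 33.7689
  f14: (p1, p3, p8) → 19.3173
  f15: (p1, p6, p0) → 64.1282
  f16: (p1, p3, p0) → 38.7304
Σ area = 936.036

Euler characteristic 10−24+16 = 2 ✓

facets=16 area=936.036


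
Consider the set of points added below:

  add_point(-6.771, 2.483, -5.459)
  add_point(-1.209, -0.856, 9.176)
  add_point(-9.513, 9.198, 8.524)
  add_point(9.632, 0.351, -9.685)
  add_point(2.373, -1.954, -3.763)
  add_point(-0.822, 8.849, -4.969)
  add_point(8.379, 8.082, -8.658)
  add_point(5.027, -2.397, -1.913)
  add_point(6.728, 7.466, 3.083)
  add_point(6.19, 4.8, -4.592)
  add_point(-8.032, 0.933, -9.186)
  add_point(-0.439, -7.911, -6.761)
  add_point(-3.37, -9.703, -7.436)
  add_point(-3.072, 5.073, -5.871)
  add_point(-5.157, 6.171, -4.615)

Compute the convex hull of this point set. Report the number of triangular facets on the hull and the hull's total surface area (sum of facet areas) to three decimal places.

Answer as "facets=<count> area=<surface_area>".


Extreme-point indices: [1, 2, 3, 5, 6, 7, 8, 10, 11, 12, 14] — 11 of 15 on the boundary.

Area of each hull facet:
  f1: (p1, p12, p2) → 119.9570
  f2: (p10, p12, p2) → 110.5773
  f3: (p10, p12, p3) → 94.1135
  f4: (p8, p1, p2) → 84.2619
  f5: (p7, p8, p3) → 52.7774
  f6: (p7, p8, p1) → 65.0984
  f7: (p6, p10, p3) → 68.4973
  f8: (p6, p8, p3) → 46.6557
  f9: (p6, p8, p2) → 91.8455
  f10: (p11, p1, p12) → 28.6515
  f11: (p11, p7, p1) → 56.9346
  f12: (p11, p12, p3) → 9.8898
  f13: (p11, p7, p3) → 43.1954
  f14: (p5, p6, p2) → 46.2986
  f15: (p5, p6, p10) → 52.6601
  f16: (p14, p10, p2) → 42.8502
  f17: (p14, p5, p2) → 35.3551
  f18: (p14, p5, p10) → 14.6451
Σ area = 1064.264

Check V−E+F: 11 − 27 + 18 = 2.

facets=18 area=1064.264


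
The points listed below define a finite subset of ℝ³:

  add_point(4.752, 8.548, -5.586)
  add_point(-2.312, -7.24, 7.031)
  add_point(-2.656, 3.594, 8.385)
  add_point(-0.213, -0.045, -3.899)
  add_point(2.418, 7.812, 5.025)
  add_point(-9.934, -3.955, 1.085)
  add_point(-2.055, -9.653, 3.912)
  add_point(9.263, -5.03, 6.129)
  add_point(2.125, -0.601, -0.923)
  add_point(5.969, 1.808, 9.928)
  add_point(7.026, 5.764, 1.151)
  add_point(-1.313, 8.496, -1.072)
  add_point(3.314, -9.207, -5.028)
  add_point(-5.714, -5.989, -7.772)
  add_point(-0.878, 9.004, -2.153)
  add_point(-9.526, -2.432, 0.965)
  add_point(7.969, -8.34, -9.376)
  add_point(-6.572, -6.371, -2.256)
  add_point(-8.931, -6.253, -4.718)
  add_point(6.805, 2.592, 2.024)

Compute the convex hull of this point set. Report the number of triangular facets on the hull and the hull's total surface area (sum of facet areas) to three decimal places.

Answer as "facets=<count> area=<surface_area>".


facets=28 area=1106.031

16 of the 20 inputs are extreme points: [0, 1, 2, 4, 5, 6, 7, 9, 10, 11, 12, 13, 14, 15, 16, 18].

Per-facet area ½‖(b−a)×(c−a)‖:
  f1: (p6, p16, p7) → 93.4443
  f2: (p15, p2, p5) → 7.4746
  f3: (p1, p6, p7) → 23.3512
  f4: (p1, p2, p5) → 53.6869
  f5: (p1, p6, p5) → 19.7035
  f6: (p0, p13, p14) → 55.2747
  f7: (p0, p13, p16) → 114.5320
  f8: (p12, p6, p16) → 9.6730
  f9: (p12, p13, p16) → 28.9907
  f10: (p11, p15, p14) → 6.7154
  f11: (p11, p15, p2) → 61.2086
  f12: (p4, p0, p14) → 26.2540
  f13: (p4, p11, p14) → 3.7102
  f14: (p4, p11, p2) → 26.4917
  f15: (p18, p12, p6) → 56.5276
  f16: (p18, p12, p13) → 19.8113
  f17: (p18, p6, p5) → 31.9237
  f18: (p18, p15, p5) → 4.8525
  f19: (p18, p13, p14) → 37.1427
  f20: (p18, p15, p14) → 49.3424
  f21: (p10, p4, p0) → 23.7665
  f22: (p10, p16, p7) → 93.6094
  f23: (p10, p0, p16) → 65.6537
  f24: (p9, p10, p7) → 40.8109
  f25: (p9, p10, p4) → 26.6747
  f26: (p9, p4, p2) → 29.2412
  f27: (p9, p1, p7) → 48.3822
  f28: (p9, p1, p2) → 47.7818
Σ area = 1106.031

Check V−E+F: 16 − 42 + 28 = 2.


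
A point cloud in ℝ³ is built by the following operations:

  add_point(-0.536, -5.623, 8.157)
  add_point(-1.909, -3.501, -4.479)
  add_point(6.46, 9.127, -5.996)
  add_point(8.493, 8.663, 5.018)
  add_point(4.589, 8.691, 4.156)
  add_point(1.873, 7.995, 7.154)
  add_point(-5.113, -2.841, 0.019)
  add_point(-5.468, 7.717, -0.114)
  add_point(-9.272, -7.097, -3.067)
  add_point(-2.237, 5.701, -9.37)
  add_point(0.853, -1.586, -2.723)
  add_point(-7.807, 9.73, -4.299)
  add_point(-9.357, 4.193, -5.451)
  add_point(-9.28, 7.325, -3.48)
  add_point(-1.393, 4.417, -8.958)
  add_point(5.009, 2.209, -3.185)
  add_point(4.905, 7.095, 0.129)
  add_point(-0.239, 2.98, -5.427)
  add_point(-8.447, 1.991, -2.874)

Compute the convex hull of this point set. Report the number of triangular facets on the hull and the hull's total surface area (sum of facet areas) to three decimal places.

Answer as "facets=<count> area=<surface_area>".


14 of the 19 inputs are extreme points: [0, 1, 2, 3, 4, 5, 8, 9, 10, 11, 12, 13, 14, 15].

Per-facet area ½‖(b−a)×(c−a)‖:
  f1: (p8, p9, p12) → 45.9193
  f2: (p5, p0, p3) → 46.5013
  f3: (p15, p0, p3) → 80.9154
  f4: (p11, p9, p12) → 23.0677
  f5: (p1, p8, p0) → 53.0210
  f6: (p2, p11, p3) → 80.4245
  f7: (p2, p11, p9) → 41.5315
  f8: (p2, p15, p3) → 39.6753
  f9: (p4, p5, p3) → 7.1649
  f10: (p4, p11, p3) → 11.3193
  f11: (p4, p11, p5) → 30.6350
  f12: (p13, p11, p5) → 22.1635
  f13: (p13, p5, p0) → 106.1849
  f14: (p13, p11, p12) → 4.5215
  f15: (p13, p8, p0) → 102.8216
  f16: (p13, p8, p12) → 14.8705
  f17: (p10, p15, p0) → 30.3054
  f18: (p10, p1, p0) → 21.8370
  f19: (p10, p1, p15) → 5.8494
  f20: (p14, p1, p15) → 35.2543
  f21: (p14, p2, p15) → 31.9721
  f22: (p14, p2, p9) → 7.6022
  f23: (p14, p8, p9) → 10.8270
  f24: (p14, p1, p8) → 32.5974
Σ area = 886.982

Euler characteristic 14−36+24 = 2 ✓

facets=24 area=886.982


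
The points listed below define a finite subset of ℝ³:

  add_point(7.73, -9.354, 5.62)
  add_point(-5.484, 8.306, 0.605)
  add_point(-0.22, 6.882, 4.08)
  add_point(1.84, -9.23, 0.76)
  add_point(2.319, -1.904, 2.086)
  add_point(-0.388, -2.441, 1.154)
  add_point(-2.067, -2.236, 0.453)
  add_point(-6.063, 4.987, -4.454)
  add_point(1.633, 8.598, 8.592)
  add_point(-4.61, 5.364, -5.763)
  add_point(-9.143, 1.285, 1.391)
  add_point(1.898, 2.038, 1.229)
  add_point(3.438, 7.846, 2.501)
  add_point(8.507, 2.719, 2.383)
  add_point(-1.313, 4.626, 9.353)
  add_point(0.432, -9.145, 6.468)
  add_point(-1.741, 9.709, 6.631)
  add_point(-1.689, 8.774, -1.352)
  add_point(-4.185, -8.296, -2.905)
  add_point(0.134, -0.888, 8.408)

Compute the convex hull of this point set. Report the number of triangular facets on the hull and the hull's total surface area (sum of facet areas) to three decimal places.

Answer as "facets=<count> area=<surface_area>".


Hull vertices (15/20): indices [0, 1, 3, 7, 8, 9, 10, 12, 13, 14, 15, 16, 17, 18, 19].

Per-facet area ½‖(b−a)×(c−a)‖:
  f1: (p15, p14, p10) → 77.8622
  f2: (p15, p18, p10) → 60.6867
  f3: (p3, p0, p13) → 47.4022
  f4: (p3, p15, p0) → 20.2399
  f5: (p3, p15, p18) → 19.9798
  f6: (p8, p0, p13) → 64.8160
  f7: (p8, p14, p0) → 40.6524
  f8: (p9, p3, p13) → 102.2540
  f9: (p9, p3, p18) → 47.9580
  f10: (p19, p14, p0) → 15.3494
  f11: (p19, p15, p0) → 31.0668
  f12: (p19, p15, p14) → 5.4987
  f13: (p16, p8, p14) → 9.9485
  f14: (p16, p14, p10) → 33.4559
  f15: (p16, p1, p10) → 27.1857
  f16: (p7, p1, p10) → 21.6721
  f17: (p7, p9, p1) → 5.6132
  f18: (p7, p18, p10) → 43.9012
  f19: (p7, p9, p18) → 13.2746
  f20: (p12, p8, p13) → 22.0198
  f21: (p12, p16, p8) → 12.7335
  f22: (p17, p9, p13) → 36.9724
  f23: (p17, p12, p13) → 17.7891
  f24: (p17, p9, p1) → 13.3658
  f25: (p17, p16, p1) → 15.4548
  f26: (p17, p12, p16) → 21.4206
Σ area = 828.574

Check V−E+F: 15 − 39 + 26 = 2.

facets=26 area=828.574


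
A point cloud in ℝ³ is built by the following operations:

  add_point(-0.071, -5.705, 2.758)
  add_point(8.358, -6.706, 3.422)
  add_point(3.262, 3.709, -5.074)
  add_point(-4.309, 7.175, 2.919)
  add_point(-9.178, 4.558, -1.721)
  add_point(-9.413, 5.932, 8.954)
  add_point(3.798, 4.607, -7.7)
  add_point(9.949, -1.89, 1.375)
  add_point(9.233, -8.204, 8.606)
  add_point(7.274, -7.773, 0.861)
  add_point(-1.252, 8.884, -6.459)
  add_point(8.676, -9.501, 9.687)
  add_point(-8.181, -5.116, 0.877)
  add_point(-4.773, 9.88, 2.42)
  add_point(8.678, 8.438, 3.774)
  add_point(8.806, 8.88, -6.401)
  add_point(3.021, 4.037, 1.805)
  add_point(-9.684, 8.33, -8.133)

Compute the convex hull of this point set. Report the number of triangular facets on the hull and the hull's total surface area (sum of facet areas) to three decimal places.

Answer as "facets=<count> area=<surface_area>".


Extreme-point indices: [5, 6, 7, 8, 9, 10, 11, 12, 13, 14, 15, 17] — 12 of 18 on the boundary.

Facet areas (half cross-product norm):
  f1: (p9, p15, p7) → 32.7913
  f2: (p5, p13, p17) → 48.4791
  f3: (p10, p13, p17) → 40.7436
  f4: (p10, p15, p17) → 8.6413
  f5: (p10, p15, p13) → 45.0333
  f6: (p14, p15, p13) → 68.9472
  f7: (p14, p5, p11) → 175.2575
  f8: (p14, p5, p13) → 55.8130
  f9: (p14, p15, p7) → 53.4563
  f10: (p6, p15, p17) → 39.0344
  f11: (p6, p9, p15) → 50.3759
  f12: (p8, p14, p7) → 45.7244
  f13: (p8, p14, p11) → 7.8748
  f14: (p8, p9, p7) → 25.7174
  f15: (p8, p9, p11) → 5.9343
  f16: (p12, p5, p11) → 134.1034
  f17: (p12, p9, p11) → 70.1642
  f18: (p12, p5, p17) → 104.7196
  f19: (p12, p6, p17) → 107.5071
  f20: (p12, p6, p9) → 113.1443
Σ area = 1233.462

Euler characteristic 12−30+20 = 2 ✓

facets=20 area=1233.462


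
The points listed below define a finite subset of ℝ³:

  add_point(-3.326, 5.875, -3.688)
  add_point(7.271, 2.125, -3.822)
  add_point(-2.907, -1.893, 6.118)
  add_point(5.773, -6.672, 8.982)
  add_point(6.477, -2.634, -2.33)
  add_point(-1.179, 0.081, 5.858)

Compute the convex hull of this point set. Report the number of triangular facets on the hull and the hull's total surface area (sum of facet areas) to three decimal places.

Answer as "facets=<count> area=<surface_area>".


facets=8 area=333.619

Extreme-point indices: [0, 1, 2, 3, 4, 5] — 6 of 6 on the boundary.

Triangle areas on the boundary:
  f1: (p4, p1, p0) → 28.0087
  f2: (p4, p2, p0) → 70.2016
  f3: (p4, p3, p1) → 24.2314
  f4: (p4, p2, p3) → 57.7114
  f5: (p5, p1, p0) → 60.1562
  f6: (p5, p3, p1) → 65.8355
  f7: (p5, p2, p0) → 14.0933
  f8: (p5, p2, p3) → 13.3805
Σ area = 333.619

Euler: V−E+F = 6−12+8 = 2.


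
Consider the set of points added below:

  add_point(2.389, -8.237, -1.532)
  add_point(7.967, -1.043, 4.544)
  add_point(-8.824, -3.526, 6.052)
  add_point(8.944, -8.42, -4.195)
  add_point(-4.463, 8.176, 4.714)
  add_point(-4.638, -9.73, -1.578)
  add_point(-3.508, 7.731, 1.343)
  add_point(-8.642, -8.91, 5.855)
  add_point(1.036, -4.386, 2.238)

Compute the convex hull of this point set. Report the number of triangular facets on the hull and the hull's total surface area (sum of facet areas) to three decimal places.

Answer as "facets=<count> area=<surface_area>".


facets=10 area=635.508

Hull vertices (7/9): indices [1, 2, 3, 4, 5, 6, 7].

Per-facet area ½‖(b−a)×(c−a)‖:
  f1: (p1, p4, p2) → 93.4442
  f2: (p6, p4, p2) → 22.1113
  f3: (p6, p5, p2) → 70.8879
  f4: (p6, p5, p3) → 122.2829
  f5: (p6, p1, p3) → 81.4542
  f6: (p6, p1, p4) → 26.0479
  f7: (p7, p5, p3) → 46.3562
  f8: (p7, p1, p3) → 104.6445
  f9: (p7, p5, p2) → 22.6234
  f10: (p7, p1, p2) → 45.6560
Σ area = 635.508

Check V−E+F: 7 − 15 + 10 = 2.


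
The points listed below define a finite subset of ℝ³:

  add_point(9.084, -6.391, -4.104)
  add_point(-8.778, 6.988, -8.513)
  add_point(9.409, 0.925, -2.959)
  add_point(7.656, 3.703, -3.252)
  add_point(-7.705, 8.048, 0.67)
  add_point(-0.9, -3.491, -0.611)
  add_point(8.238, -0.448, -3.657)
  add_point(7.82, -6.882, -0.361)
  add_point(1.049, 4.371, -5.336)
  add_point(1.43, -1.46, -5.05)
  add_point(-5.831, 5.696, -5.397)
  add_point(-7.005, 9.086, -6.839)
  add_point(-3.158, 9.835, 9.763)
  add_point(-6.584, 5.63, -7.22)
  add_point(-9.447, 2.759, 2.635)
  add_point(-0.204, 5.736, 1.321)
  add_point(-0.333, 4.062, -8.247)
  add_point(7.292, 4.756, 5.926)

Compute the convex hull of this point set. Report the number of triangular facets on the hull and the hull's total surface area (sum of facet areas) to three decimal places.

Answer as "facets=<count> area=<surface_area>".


Extreme-point indices: [0, 1, 2, 3, 4, 5, 7, 9, 11, 12, 14, 16, 17] — 13 of 18 on the boundary.

Triangle areas on the boundary:
  f1: (p12, p7, p14) → 118.1320
  f2: (p17, p12, p7) → 67.7528
  f3: (p5, p7, p14) → 20.8316
  f4: (p5, p1, p14) → 65.6729
  f5: (p0, p17, p2) → 31.5536
  f6: (p0, p17, p7) → 24.6768
  f7: (p0, p5, p7) → 18.1482
  f8: (p4, p12, p14) → 30.4759
  f9: (p4, p1, p14) → 26.9632
  f10: (p3, p17, p12) → 52.0317
  f11: (p3, p17, p2) → 15.2389
  f12: (p9, p5, p1) → 36.7811
  f13: (p9, p0, p1) → 11.9544
  f14: (p9, p0, p5) → 24.6910
  f15: (p11, p4, p12) → 23.3207
  f16: (p11, p4, p1) → 11.3569
  f17: (p11, p3, p12) → 124.6954
  f18: (p16, p0, p1) → 34.7473
  f19: (p16, p11, p1) → 13.6122
  f20: (p16, p11, p3) → 31.8855
  f21: (p16, p0, p2) → 42.1387
  f22: (p16, p3, p2) → 13.1891
Σ area = 839.850

Euler characteristic 13−33+22 = 2 ✓

facets=22 area=839.850


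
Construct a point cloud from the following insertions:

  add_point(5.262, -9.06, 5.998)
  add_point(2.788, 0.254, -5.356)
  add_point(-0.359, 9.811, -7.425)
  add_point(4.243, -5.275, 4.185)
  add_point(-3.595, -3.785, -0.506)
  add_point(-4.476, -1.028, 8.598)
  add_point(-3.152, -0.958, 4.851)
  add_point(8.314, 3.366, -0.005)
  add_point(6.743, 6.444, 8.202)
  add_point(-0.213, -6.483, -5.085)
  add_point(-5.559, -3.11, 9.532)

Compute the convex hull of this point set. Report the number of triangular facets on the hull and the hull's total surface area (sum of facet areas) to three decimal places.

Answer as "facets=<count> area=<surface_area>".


Extreme-point indices: [0, 1, 2, 4, 5, 7, 8, 9, 10] — 9 of 11 on the boundary.

Facet areas (half cross-product norm):
  f1: (p9, p0, p10) → 79.1406
  f2: (p9, p0, p7) → 79.2980
  f3: (p8, p0, p10) → 91.8744
  f4: (p8, p0, p7) → 62.4299
  f5: (p8, p2, p7) → 56.7271
  f6: (p4, p2, p10) → 72.6531
  f7: (p4, p9, p10) → 17.3743
  f8: (p4, p9, p2) → 49.0299
  f9: (p1, p2, p7) → 42.6143
  f10: (p1, p9, p7) → 24.7343
  f11: (p1, p9, p2) → 25.8209
  f12: (p5, p2, p10) → 13.5315
  f13: (p5, p8, p10) → 9.6426
  f14: (p5, p8, p2) → 115.4419
Σ area = 740.313

Euler characteristic 9−21+14 = 2 ✓

facets=14 area=740.313


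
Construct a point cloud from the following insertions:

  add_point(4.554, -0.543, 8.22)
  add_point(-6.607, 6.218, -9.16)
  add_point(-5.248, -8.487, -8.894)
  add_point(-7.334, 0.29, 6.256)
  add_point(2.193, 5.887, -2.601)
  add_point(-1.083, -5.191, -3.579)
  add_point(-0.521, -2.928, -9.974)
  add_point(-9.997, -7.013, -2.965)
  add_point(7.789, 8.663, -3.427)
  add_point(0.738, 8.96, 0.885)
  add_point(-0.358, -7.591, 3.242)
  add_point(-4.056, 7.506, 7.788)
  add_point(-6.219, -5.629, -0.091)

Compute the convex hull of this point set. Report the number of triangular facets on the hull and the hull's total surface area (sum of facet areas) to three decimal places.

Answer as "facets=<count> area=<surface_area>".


facets=16 area=963.707

10 of the 13 inputs are extreme points: [0, 1, 2, 3, 6, 7, 8, 9, 10, 11].

Area of each hull facet:
  f1: (p1, p9, p8) → 52.5526
  f2: (p11, p1, p9) → 52.2100
  f3: (p11, p9, p8) → 15.7291
  f4: (p11, p0, p8) → 85.8569
  f5: (p10, p0, p8) → 74.5653
  f6: (p6, p1, p8) → 80.9209
  f7: (p6, p10, p8) → 108.6636
  f8: (p3, p11, p0) → 45.3103
  f9: (p3, p10, p0) → 51.2337
  f10: (p3, p10, p7) → 56.9551
  f11: (p3, p1, p7) → 87.1226
  f12: (p3, p11, p1) → 65.8530
  f13: (p2, p10, p7) → 44.1411
  f14: (p2, p6, p10) → 47.7868
  f15: (p2, p1, p7) → 55.5829
  f16: (p2, p6, p1) → 39.2234
Σ area = 963.707

Euler characteristic 10−24+16 = 2 ✓


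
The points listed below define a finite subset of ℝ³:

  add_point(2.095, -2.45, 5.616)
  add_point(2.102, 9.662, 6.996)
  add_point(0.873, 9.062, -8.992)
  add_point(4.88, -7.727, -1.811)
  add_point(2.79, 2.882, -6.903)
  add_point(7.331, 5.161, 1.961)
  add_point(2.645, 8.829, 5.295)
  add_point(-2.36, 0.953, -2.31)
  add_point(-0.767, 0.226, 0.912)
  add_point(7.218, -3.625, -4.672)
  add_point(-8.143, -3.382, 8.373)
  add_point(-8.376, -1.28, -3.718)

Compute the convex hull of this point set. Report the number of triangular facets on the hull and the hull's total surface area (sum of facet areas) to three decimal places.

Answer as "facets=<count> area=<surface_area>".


facets=14 area=799.900

9 of the 12 inputs are extreme points: [0, 1, 2, 3, 4, 5, 9, 10, 11].

Per-facet area ½‖(b−a)×(c−a)‖:
  f1: (p10, p3, p11) → 89.0355
  f2: (p0, p3, p5) → 47.3183
  f3: (p0, p10, p3) → 45.6618
  f4: (p9, p3, p5) → 29.1281
  f5: (p9, p2, p5) → 70.5523
  f6: (p9, p3, p11) → 41.0257
  f7: (p1, p2, p5) → 56.7673
  f8: (p1, p0, p5) → 42.0350
  f9: (p1, p0, p10) → 64.7646
  f10: (p1, p10, p11) → 99.9965
  f11: (p1, p2, p11) → 114.3165
  f12: (p4, p2, p11) → 41.5739
  f13: (p4, p9, p11) → 49.8742
  f14: (p4, p9, p2) → 7.8504
Σ area = 799.900

Check V−E+F: 9 − 21 + 14 = 2.


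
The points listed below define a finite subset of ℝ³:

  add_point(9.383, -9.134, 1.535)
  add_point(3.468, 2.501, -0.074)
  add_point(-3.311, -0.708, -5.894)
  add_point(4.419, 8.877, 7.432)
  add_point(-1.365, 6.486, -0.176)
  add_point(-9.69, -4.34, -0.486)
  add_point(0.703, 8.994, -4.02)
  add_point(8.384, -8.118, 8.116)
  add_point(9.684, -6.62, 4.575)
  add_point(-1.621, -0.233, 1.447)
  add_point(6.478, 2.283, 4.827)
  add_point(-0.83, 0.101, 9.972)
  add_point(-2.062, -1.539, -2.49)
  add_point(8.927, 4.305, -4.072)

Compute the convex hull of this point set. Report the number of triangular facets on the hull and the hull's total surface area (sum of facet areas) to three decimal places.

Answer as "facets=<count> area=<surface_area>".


facets=16 area=871.543

Points on the hull: [0, 2, 3, 4, 5, 6, 7, 8, 11, 13] (10 of 14).

Per-facet area ½‖(b−a)×(c−a)‖:
  f1: (p2, p6, p5) → 41.4876
  f2: (p7, p11, p5) → 89.0234
  f3: (p4, p6, p5) → 26.7626
  f4: (p13, p2, p6) → 50.0917
  f5: (p3, p4, p6) → 24.1465
  f6: (p3, p11, p5) → 69.9571
  f7: (p3, p4, p5) → 55.3947
  f8: (p3, p13, p6) → 54.9129
  f9: (p3, p7, p11) → 65.0860
  f10: (p3, p13, p8) → 88.9761
  f11: (p3, p7, p8) → 33.5709
  f12: (p0, p13, p8) → 27.5980
  f13: (p0, p13, p2) → 93.7652
  f14: (p0, p2, p5) → 77.1059
  f15: (p0, p7, p5) → 66.3476
  f16: (p0, p7, p8) → 7.3174
Σ area = 871.543

Euler characteristic 10−24+16 = 2 ✓


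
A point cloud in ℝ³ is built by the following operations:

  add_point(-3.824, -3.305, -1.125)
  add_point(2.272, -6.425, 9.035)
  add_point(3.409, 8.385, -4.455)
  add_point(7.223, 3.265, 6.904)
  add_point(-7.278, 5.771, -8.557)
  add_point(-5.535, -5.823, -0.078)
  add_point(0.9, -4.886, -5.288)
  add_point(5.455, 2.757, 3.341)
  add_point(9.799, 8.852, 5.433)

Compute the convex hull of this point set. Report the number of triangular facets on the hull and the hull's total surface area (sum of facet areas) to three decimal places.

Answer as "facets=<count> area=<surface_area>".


facets=10 area=679.697

Extreme-point indices: [1, 2, 3, 4, 5, 6, 8] — 7 of 9 on the boundary.

Per-facet area ½‖(b−a)×(c−a)‖:
  f1: (p1, p8, p4) → 183.6240
  f2: (p5, p1, p4) → 71.8434
  f3: (p5, p6, p4) → 56.1586
  f4: (p5, p6, p1) → 50.0454
  f5: (p2, p8, p4) → 41.9047
  f6: (p2, p6, p4) → 72.5098
  f7: (p2, p6, p8) → 78.2486
  f8: (p3, p1, p8) → 2.0012
  f9: (p3, p6, p8) → 45.4960
  f10: (p3, p6, p1) → 77.8658
Σ area = 679.697

Check V−E+F: 7 − 15 + 10 = 2.


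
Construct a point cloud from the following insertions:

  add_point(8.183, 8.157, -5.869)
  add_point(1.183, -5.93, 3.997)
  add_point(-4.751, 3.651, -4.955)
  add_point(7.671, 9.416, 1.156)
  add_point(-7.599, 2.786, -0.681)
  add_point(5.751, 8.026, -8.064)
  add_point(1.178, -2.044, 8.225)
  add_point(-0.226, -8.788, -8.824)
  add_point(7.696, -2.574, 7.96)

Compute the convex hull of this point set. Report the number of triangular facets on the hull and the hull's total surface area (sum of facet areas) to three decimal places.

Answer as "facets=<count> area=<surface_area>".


facets=14 area=768.430

Points on the hull: [0, 1, 2, 3, 4, 5, 6, 7, 8] (9 of 9).

Per-facet area ½‖(b−a)×(c−a)‖:
  f1: (p8, p7, p0) → 151.1289
  f2: (p2, p7, p4) → 34.6785
  f3: (p3, p6, p4) → 95.3832
  f4: (p3, p8, p0) → 46.5344
  f5: (p3, p8, p6) → 45.0524
  f6: (p1, p7, p4) → 84.0955
  f7: (p1, p6, p4) → 37.3174
  f8: (p1, p8, p7) → 42.6297
  f9: (p1, p8, p6) → 18.7234
  f10: (p5, p7, p0) → 27.7962
  f11: (p5, p2, p7) → 81.2812
  f12: (p5, p3, p0) → 9.2836
  f13: (p5, p2, p4) → 19.7860
  f14: (p5, p3, p4) → 74.7399
Σ area = 768.430

Check V−E+F: 9 − 21 + 14 = 2.


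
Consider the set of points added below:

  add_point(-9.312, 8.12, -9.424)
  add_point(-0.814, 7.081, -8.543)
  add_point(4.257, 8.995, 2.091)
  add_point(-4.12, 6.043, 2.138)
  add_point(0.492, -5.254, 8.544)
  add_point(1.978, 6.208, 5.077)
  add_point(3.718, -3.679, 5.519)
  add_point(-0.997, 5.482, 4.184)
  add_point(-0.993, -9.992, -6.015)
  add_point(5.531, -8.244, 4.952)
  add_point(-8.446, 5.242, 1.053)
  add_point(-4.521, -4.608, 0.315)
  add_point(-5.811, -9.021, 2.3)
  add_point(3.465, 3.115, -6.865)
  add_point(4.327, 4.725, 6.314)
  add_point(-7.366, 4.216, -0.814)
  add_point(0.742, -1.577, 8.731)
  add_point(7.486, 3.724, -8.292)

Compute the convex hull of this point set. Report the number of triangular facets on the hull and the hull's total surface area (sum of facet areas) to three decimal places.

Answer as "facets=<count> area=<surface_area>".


Points on the hull: [0, 1, 2, 3, 4, 5, 7, 8, 9, 10, 12, 14, 16, 17] (14 of 18).

Facet areas (half cross-product norm):
  f1: (p8, p17, p0) → 135.9869
  f2: (p12, p8, p0) → 96.5479
  f3: (p9, p8, p17) → 101.2982
  f4: (p9, p12, p8) → 54.0839
  f5: (p1, p17, p0) → 10.3715
  f6: (p1, p2, p0) → 44.7346
  f7: (p1, p2, p17) → 49.8976
  f8: (p10, p2, p0) → 72.1959
  f9: (p10, p12, p0) → 74.1570
  f10: (p14, p9, p16) → 33.6268
  f11: (p14, p2, p17) → 34.7175
  f12: (p14, p9, p17) → 96.3391
  f13: (p4, p9, p16) → 11.5643
  f14: (p4, p9, p12) → 33.1081
  f15: (p4, p10, p16) → 23.0770
  f16: (p4, p10, p12) → 68.6096
  f17: (p5, p14, p2) → 7.0034
  f18: (p5, p14, p16) → 11.4543
  f19: (p3, p10, p2) → 5.7788
  f20: (p3, p5, p2) → 15.5880
  f21: (p3, p5, p10) → 3.8506
  f22: (p7, p10, p16) → 32.2294
  f23: (p7, p5, p16) → 13.5211
  f24: (p7, p5, p10) → 2.8880
Σ area = 1032.629

Euler characteristic 14−36+24 = 2 ✓

facets=24 area=1032.629


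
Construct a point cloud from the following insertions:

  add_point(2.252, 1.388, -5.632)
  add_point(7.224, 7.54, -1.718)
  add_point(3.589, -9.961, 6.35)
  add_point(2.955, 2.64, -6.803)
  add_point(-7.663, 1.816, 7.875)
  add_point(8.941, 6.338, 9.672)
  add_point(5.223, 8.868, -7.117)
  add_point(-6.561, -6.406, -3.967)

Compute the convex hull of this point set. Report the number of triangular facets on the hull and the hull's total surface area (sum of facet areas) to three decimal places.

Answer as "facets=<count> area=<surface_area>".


facets=10 area=828.403

Extreme-point indices: [1, 2, 3, 4, 5, 6, 7] — 7 of 8 on the boundary.

Facet areas (half cross-product norm):
  f1: (p2, p5, p4) → 125.5027
  f2: (p6, p5, p4) → 144.8828
  f3: (p7, p2, p4) → 99.6811
  f4: (p7, p6, p4) → 136.2021
  f5: (p1, p2, p5) → 100.2505
  f6: (p1, p6, p5) → 8.0223
  f7: (p3, p7, p2) → 98.5345
  f8: (p3, p7, p6) → 20.8151
  f9: (p3, p1, p2) → 75.0961
  f10: (p3, p1, p6) → 19.4161
Σ area = 828.403

Euler: V−E+F = 7−15+10 = 2.


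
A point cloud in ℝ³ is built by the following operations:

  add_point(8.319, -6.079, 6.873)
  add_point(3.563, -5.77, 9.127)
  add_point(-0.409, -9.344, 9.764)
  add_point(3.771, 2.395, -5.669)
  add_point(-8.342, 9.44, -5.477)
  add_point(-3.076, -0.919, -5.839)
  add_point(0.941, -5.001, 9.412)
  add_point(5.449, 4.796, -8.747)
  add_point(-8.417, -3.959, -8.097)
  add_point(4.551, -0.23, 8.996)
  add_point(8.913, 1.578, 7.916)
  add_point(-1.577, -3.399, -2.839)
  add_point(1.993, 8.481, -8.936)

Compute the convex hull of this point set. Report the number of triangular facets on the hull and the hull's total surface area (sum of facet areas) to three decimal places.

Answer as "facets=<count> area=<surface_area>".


facets=16 area=937.348

10 of the 13 inputs are extreme points: [0, 1, 2, 4, 6, 7, 8, 9, 10, 12].

Area of each hull facet:
  f1: (p12, p4, p8) → 73.9342
  f2: (p12, p4, p10) → 106.1064
  f3: (p2, p4, p8) → 138.0322
  f4: (p7, p12, p8) → 40.7512
  f5: (p7, p12, p10) → 41.6535
  f6: (p9, p4, p10) → 51.1710
  f7: (p0, p7, p10) → 67.0721
  f8: (p0, p2, p8) → 99.0376
  f9: (p0, p7, p8) → 154.5050
  f10: (p6, p2, p4) → 43.7984
  f11: (p6, p9, p4) → 64.8936
  f12: (p6, p9, p2) → 4.6327
  f13: (p1, p0, p10) → 20.4090
  f14: (p1, p0, p2) → 10.4326
  f15: (p1, p9, p10) → 11.5552
  f16: (p1, p9, p2) → 9.3630
Σ area = 937.348

Check V−E+F: 10 − 24 + 16 = 2.
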